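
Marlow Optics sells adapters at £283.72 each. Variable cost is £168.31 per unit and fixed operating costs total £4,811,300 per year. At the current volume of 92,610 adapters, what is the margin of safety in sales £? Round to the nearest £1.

£14,447,374

Contribution margin per unit = £283.72 − £168.31 = £115.41. Break-even units = £4,811,300 ÷ £115.41 = 41,688.76; break-even revenue = 41,688.76 × £283.72 = £11,827,935.50.
Current sales = 92,610 × £283.72 = £26,275,309.20.
Margin of safety = £26,275,309.20 − £11,827,935.50 = £14,447,374.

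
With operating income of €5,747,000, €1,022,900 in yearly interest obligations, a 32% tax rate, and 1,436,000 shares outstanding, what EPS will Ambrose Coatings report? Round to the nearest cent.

€2.24

Pre-tax income = €5,747,000 − €1,022,900.00 = €4,724,100.00.
After tax at 32%: net income = €4,724,100.00 × 0.68 = €3,212,388.00.
EPS = €3,212,388.00 ÷ 1,436,000 = €2.24.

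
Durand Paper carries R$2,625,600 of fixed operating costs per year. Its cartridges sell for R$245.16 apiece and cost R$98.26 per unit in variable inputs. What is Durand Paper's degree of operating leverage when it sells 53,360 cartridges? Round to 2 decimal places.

At 53,360 units, contribution = 53,360 × R$146.90 = R$7,838,584.00.
Operating income = contribution − fixed costs = R$7,838,584.00 − R$2,625,600 = R$5,212,984.00.
So DOL = total CM / EBIT = R$7,838,584.00 / R$5,212,984.00 = 1.5037.

1.50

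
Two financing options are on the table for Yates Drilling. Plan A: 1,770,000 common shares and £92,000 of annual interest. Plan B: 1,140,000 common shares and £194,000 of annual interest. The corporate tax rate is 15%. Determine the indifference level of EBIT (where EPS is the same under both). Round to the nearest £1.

£378,571

Set EPS_A = EPS_B: (EBIT − £92,000)(1 − 0.15) ÷ 1,770,000 = (EBIT − £194,000)(1 − 0.15) ÷ 1,140,000.
Cancelling (1 − t) and cross-multiplying: 1,140,000·(EBIT − 92,000) = 1,770,000·(EBIT − 194,000).
EBIT × (1,770,000 − 1,140,000) = 194,000 × 1,770,000 − 92,000 × 1,140,000 = 238,500,000,000, so EBIT = 238,500,000,000 ÷ 630,000 = 378,571.43.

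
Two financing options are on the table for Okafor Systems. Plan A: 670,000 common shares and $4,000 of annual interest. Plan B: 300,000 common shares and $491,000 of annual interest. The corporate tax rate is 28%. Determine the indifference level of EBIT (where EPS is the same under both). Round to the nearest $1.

$885,865

Set EPS_A = EPS_B: (EBIT − $4,000)(1 − 0.28) ÷ 670,000 = (EBIT − $491,000)(1 − 0.28) ÷ 300,000.
The (1 − t) factor cancels: (EBIT − 4,000) × 300,000 = (EBIT − 491,000) × 670,000.
Solving, EBIT = (491,000·670,000 − 4,000·300,000) / (670,000 − 300,000) = 327,770,000,000 / 370,000 = 885,864.86.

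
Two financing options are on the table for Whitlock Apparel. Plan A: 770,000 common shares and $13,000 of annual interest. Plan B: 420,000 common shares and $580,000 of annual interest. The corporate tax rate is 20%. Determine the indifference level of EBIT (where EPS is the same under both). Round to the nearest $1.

At indifference, (EBIT − 13,000)(1 − t)/770,000 = (EBIT − 580,000)(1 − t)/420,000.
Cancelling (1 − t) and cross-multiplying: 420,000·(EBIT − 13,000) = 770,000·(EBIT − 580,000).
Solving, EBIT = (580,000·770,000 − 13,000·420,000) / (770,000 − 420,000) = 441,140,000,000 / 350,000 = 1,260,400.00.

$1,260,400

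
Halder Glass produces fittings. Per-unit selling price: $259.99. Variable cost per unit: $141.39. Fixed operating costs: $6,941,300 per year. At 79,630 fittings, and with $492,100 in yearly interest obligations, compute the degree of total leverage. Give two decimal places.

4.70

At 79,630 units, contribution = 79,630 × $118.60 = $9,444,118.00.
EBIT = $9,444,118.00 − $6,941,300 = $2,502,818.00. Interest = $492,100.00, so EBIT − I = $2,010,718.00.
DCL = contribution ÷ (EBIT − I) = $9,444,118.00 ÷ $2,010,718.00 = 4.6969.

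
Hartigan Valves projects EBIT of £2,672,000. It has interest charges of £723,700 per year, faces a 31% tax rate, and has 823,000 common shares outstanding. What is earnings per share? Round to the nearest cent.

£1.63

Interest = £723,700.00, so EBT = £2,672,000 − £723,700.00 = £1,948,300.00.
Net income = £1,948,300.00 × (1 − 0.31) = £1,344,327.00.
Per share: £1,344,327.00 / 823,000 shares = £1.63.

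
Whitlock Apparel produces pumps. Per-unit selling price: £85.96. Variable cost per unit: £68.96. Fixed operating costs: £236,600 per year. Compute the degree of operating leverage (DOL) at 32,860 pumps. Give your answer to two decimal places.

1.73

Total contribution margin = 32,860 × £17.00 = £558,620.00.
Subtracting fixed costs: EBIT = £558,620.00 − £236,600 = £322,020.00.
DOL = contribution ÷ EBIT = £558,620.00 ÷ £322,020.00 = 1.7347.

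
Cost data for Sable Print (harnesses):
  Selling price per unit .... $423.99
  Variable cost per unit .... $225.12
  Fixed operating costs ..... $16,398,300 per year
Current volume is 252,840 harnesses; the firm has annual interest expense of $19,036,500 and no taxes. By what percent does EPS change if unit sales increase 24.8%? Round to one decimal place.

Total contribution margin = 252,840 × $198.87 = $50,282,290.80.
Operating income = contribution − fixed costs = $50,282,290.80 − $16,398,300 = $33,883,990.80.
Interest = $19,036,500.00, so EBIT − I = $14,847,490.80.
DCL = total CM / (EBIT − I) = $50,282,290.80 / $14,847,490.80 = 3.3866.
%ΔEPS = DCL × %ΔSales = 3.3866 × +24.8% = +84.0%.

+84.0%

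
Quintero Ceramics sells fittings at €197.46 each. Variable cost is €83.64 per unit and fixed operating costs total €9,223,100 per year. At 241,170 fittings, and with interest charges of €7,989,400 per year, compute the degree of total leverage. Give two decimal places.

Contribution at this volume is 241,170 × €113.82 = €27,449,969.40.
Subtracting fixed costs: EBIT = €27,449,969.40 − €9,223,100 = €18,226,869.40. Interest = €7,989,400.00.
DOL = €27,449,969.40 ÷ €18,226,869.40 = 1.5060; DFL = €18,226,869.40 ÷ €10,237,469.40 = 1.7804.
Combined leverage = 1.5060 × 1.7804 = 2.6813.

2.68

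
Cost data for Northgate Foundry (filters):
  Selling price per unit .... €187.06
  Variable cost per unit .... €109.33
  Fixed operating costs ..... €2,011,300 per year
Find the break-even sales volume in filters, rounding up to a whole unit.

Each unit contributes €187.06 − €109.33 = €77.73.
Break-even volume = fixed costs ÷ CM per unit = €2,011,300 ÷ €77.73 = 25,875.47, so 25,876 filters.

25,876 filters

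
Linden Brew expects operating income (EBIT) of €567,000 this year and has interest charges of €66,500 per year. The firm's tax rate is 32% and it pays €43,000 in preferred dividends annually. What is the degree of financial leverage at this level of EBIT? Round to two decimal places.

Interest = €66,500.00.
Preferred dividends grossed up pre-tax: €43,000 / (1 − 0.32) = €63,235.29.
DFL = EBIT ÷ [EBIT − I − D_p/(1−t)] = €567,000 ÷ [€567,000 − €66,500.00 − €63,235.29] = €567,000 ÷ €437,264.71 = 1.2967.

1.30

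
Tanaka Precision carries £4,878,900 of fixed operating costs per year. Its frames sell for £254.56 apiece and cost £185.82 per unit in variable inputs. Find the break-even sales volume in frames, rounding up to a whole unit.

Contribution margin per unit = £254.56 − £185.82 = £68.74.
Units to break even: £4,878,900 ÷ £68.74 = 70,976.14, rounded up to 70,977.

70,977 frames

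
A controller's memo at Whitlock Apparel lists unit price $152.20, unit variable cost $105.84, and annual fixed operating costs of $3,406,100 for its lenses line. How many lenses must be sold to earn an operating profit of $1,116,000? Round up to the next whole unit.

Unit CM = price − variable cost = $152.20 − $105.84 = $46.36.
Units = (FC + target) / CM = ($3,406,100 + $1,116,000) / $46.36 = 97,543.14, so 97,544 lenses.

97,544 lenses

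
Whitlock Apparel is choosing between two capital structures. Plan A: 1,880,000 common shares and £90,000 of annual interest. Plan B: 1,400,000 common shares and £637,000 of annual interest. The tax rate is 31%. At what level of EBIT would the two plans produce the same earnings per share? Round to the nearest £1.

At indifference, (EBIT − 90,000)(1 − t)/1,880,000 = (EBIT − 637,000)(1 − t)/1,400,000.
Cancelling (1 − t) and cross-multiplying: 1,400,000·(EBIT − 90,000) = 1,880,000·(EBIT − 637,000).
EBIT × (1,880,000 − 1,400,000) = 637,000 × 1,880,000 − 90,000 × 1,400,000 = 1,071,560,000,000, so EBIT = 1,071,560,000,000 ÷ 480,000 = 2,232,416.67.

£2,232,417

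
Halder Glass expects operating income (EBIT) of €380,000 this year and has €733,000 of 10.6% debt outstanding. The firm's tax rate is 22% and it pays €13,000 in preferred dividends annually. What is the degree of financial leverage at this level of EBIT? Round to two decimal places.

1.33

Interest = €77,698.00.
Preferred dividends grossed up pre-tax: €13,000 / (1 − 0.22) = €16,666.67.
DFL = EBIT ÷ [EBIT − I − D_p/(1−t)] = €380,000 ÷ [€380,000 − €77,698.00 − €16,666.67] = €380,000 ÷ €285,635.33 = 1.3304.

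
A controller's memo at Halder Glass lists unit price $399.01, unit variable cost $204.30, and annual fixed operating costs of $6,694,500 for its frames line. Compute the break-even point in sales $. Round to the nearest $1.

$13,718,722

CM per unit = $399.01 − $204.30 = $194.71; CM ratio = $194.71 / $399.01 = 0.4880.
Break-even revenue = fixed costs × price ÷ CM = $6,694,500 × $399.01 ÷ $194.71 = $13,718,722.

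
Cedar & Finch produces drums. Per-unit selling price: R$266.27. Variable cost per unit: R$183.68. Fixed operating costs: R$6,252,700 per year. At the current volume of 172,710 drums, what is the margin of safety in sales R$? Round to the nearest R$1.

R$25,828,799

Unit CM = price − variable cost = R$266.27 − R$183.68 = R$82.59. Break-even units = R$6,252,700 ÷ R$82.59 = 75,707.71; break-even revenue = 75,707.71 × R$266.27 = R$20,158,692.69.
Actual sales revenue = 172,710 × R$266.27 = R$45,987,491.70.
Margin of safety = R$45,987,491.70 − R$20,158,692.69 = R$25,828,799.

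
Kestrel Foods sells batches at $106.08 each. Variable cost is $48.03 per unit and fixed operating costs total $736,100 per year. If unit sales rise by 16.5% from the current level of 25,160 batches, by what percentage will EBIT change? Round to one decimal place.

At 25,160 units, contribution = 25,160 × $58.05 = $1,460,538.00.
Operating income = contribution − fixed costs = $1,460,538.00 − $736,100 = $724,438.00.
Degree of operating leverage = $1,460,538.00 / $724,438.00 = 2.0161.
%ΔEBIT = DOL × %ΔSales = 2.0161 × +16.5% = +33.3%.

+33.3%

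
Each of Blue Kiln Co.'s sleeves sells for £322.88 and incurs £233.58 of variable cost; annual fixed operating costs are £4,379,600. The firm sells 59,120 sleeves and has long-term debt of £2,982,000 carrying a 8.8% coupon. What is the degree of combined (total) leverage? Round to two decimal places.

At 59,120 units, contribution = 59,120 × £89.30 = £5,279,416.00.
Operating income = contribution − fixed costs = £5,279,416.00 − £4,379,600 = £899,816.00. Interest = £262,416.00.
DOL = £5,279,416.00 ÷ £899,816.00 = 5.8672; DFL = £899,816.00 ÷ £637,400.00 = 1.4117.
DCL = DOL × DFL = 5.8672 × 1.4117 = 8.2827.

8.28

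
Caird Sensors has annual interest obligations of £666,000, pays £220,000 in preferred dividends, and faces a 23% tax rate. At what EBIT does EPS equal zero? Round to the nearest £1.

£951,714

Grossing the preferred dividend up to pre-tax terms: £220,000 / (1 − 0.23) = £285,714.29.
EPS = 0 when EBIT covers interest plus the pre-tax preferred burden: £666,000 + £285,714.29 = £951,714.29.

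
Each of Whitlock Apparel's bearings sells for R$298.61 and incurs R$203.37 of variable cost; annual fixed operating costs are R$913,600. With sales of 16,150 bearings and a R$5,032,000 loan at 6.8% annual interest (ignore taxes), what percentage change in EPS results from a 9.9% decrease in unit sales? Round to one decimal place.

-53.9%

Contribution at this volume is 16,150 × R$95.24 = R$1,538,126.00.
Operating income = contribution − fixed costs = R$1,538,126.00 − R$913,600 = R$624,526.00.
After interest of R$342,176.00, pre-tax earnings = R$282,350.00.
Degree of combined leverage = contribution ÷ (EBIT − I) = R$1,538,126.00 ÷ R$282,350.00 = 5.4476.
%ΔEPS = DCL × %ΔSales = 5.4476 × -9.9% = -53.9%.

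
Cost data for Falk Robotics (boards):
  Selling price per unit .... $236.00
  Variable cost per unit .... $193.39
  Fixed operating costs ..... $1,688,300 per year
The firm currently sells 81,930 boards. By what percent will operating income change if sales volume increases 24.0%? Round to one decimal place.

+46.5%

Contribution at this volume is 81,930 × $42.61 = $3,491,037.30.
EBIT = $3,491,037.30 − $1,688,300 = $1,802,737.30.
DOL = contribution ÷ EBIT = $3,491,037.30 ÷ $1,802,737.30 = 1.9365.
Operating income changes by 1.9365 × +24.0% = +46.5%.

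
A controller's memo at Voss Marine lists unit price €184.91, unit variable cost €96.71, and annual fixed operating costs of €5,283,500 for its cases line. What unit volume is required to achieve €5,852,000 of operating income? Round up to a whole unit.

126,253 cases

Each unit contributes €184.91 − €96.71 = €88.20.
Units = (FC + target) / CM = (€5,283,500 + €5,852,000) / €88.20 = 126,252.83, so 126,253 cases.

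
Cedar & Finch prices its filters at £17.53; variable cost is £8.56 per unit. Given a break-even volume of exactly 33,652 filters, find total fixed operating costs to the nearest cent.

£301,858.44

Each unit contributes £17.53 − £8.56 = £8.97.
Fixed costs = break-even units × CM = 33,652 × £8.97 = £301,858.44.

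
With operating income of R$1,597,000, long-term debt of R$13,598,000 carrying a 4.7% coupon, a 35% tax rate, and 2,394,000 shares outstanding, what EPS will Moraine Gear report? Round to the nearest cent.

R$0.26

Pre-tax income = R$1,597,000 − R$639,106.00 = R$957,894.00.
After tax at 35%: net income = R$957,894.00 × 0.65 = R$622,631.10.
EPS = R$622,631.10 ÷ 2,394,000 = R$0.26.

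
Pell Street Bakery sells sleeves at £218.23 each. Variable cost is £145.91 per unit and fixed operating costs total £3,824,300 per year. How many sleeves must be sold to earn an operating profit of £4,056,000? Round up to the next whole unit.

108,965 sleeves

Each unit contributes £218.23 − £145.91 = £72.32.
Need Q such that Q × £72.32 − £3,824,300 = £4,056,000, i.e. Q = £7,880,300 / £72.32 = 108,964.33 → 108,965.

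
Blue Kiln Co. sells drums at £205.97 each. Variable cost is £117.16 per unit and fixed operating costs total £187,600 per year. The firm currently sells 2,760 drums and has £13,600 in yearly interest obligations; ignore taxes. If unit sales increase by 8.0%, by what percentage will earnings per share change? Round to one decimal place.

+44.7%

At 2,760 units, contribution = 2,760 × £88.81 = £245,115.60.
Operating income = contribution − fixed costs = £245,115.60 − £187,600 = £57,515.60.
Interest = £13,600.00, so EBIT − I = £43,915.60.
Degree of combined leverage = contribution ÷ (EBIT − I) = £245,115.60 ÷ £43,915.60 = 5.5815.
EPS therefore changes by 5.5815 × (+8.0%) = +44.7%.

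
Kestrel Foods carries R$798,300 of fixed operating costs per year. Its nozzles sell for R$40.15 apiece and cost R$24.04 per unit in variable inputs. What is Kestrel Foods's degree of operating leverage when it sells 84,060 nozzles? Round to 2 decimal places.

2.44

Contribution at this volume is 84,060 × R$16.11 = R$1,354,206.60.
Operating income = contribution − fixed costs = R$1,354,206.60 − R$798,300 = R$555,906.60.
Degree of operating leverage = R$1,354,206.60 / R$555,906.60 = 2.4360.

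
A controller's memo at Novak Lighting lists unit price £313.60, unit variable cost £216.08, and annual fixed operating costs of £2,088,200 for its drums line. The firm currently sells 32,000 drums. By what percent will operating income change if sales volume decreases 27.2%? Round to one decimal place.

At 32,000 units, contribution = 32,000 × £97.52 = £3,120,640.00.
EBIT = £3,120,640.00 − £2,088,200 = £1,032,440.00.
DOL = contribution ÷ EBIT = £3,120,640.00 ÷ £1,032,440.00 = 3.0226.
So EBIT moves 3.0226 × (-27.2%) = -82.2%.

-82.2%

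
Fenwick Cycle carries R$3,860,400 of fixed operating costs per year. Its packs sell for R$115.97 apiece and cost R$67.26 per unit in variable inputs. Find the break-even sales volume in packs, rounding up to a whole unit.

79,253 packs

Each unit contributes R$115.97 − R$67.26 = R$48.71.
Break-even Q = R$3,860,400 / R$48.71 = 79,252.72 → 79,253 packs.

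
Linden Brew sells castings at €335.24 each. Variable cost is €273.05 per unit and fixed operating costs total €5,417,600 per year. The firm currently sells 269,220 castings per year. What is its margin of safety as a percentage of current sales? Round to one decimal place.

Each unit contributes €335.24 − €273.05 = €62.19. Break-even units = €5,417,600 ÷ €62.19 = 87,113.68; break-even revenue = 87,113.68 × €335.24 = €29,203,991.38.
Actual sales revenue = 269,220 × €335.24 = €90,253,312.80.
Margin of safety = (€90,253,312.80 − €29,203,991.38) ÷ €90,253,312.80 = 67.6%.

67.6%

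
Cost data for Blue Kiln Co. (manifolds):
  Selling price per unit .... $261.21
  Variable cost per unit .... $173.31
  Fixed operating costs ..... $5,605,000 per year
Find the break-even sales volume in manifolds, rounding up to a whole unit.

63,766 manifolds

Each unit contributes $261.21 − $173.31 = $87.90.
Break-even volume = fixed costs ÷ CM per unit = $5,605,000 ÷ $87.90 = 63,765.64, so 63,766 manifolds.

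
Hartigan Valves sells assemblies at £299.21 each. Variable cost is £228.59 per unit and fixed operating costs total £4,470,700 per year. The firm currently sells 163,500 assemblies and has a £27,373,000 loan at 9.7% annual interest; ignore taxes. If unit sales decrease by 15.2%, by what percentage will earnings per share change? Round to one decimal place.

-39.7%

Contribution at this volume is 163,500 × £70.62 = £11,546,370.00.
Operating income = contribution − fixed costs = £11,546,370.00 − £4,470,700 = £7,075,670.00.
After interest of £2,655,181.00, pre-tax earnings = £4,420,489.00.
Degree of combined leverage = contribution ÷ (EBIT − I) = £11,546,370.00 ÷ £4,420,489.00 = 2.6120.
EPS therefore changes by 2.6120 × (-15.2%) = -39.7%.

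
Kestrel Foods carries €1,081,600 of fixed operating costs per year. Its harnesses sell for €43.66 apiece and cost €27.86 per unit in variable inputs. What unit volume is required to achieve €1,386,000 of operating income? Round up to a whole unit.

156,178 harnesses

Each unit contributes €43.66 − €27.86 = €15.80.
Need Q such that Q × €15.80 − €1,081,600 = €1,386,000, i.e. Q = €2,467,600 / €15.80 = 156,177.22 → 156,178.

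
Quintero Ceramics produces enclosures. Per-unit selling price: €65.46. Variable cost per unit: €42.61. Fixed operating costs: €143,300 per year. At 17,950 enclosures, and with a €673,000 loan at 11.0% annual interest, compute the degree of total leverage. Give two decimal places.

2.13

Total contribution margin = 17,950 × €22.85 = €410,157.50.
Subtracting fixed costs: EBIT = €410,157.50 − €143,300 = €266,857.50. Interest = €74,030.00.
DOL = €410,157.50 ÷ €266,857.50 = 1.5370; DFL = €266,857.50 ÷ €192,827.50 = 1.3839.
Combined leverage = 1.5370 × 1.3839 = 2.1271.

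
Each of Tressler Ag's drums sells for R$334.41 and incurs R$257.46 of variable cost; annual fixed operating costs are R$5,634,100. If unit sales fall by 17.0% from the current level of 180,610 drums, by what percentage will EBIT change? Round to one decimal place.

Contribution at this volume is 180,610 × R$76.95 = R$13,897,939.50.
Subtracting fixed costs: EBIT = R$13,897,939.50 − R$5,634,100 = R$8,263,839.50.
So DOL = total CM / EBIT = R$13,897,939.50 / R$8,263,839.50 = 1.6818.
%ΔEBIT = DOL × %ΔSales = 1.6818 × -17.0% = -28.6%.

-28.6%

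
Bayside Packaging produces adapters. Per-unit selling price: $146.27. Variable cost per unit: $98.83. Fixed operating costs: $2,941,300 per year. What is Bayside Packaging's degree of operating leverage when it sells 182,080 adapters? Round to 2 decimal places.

1.52

Total contribution margin = 182,080 × $47.44 = $8,637,875.20.
Operating income = contribution − fixed costs = $8,637,875.20 − $2,941,300 = $5,696,575.20.
Degree of operating leverage = $8,637,875.20 / $5,696,575.20 = 1.5163.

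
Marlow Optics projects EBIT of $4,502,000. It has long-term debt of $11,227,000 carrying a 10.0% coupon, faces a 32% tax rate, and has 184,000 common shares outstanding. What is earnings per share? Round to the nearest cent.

Interest = $1,122,700.00, so EBT = $4,502,000 − $1,122,700.00 = $3,379,300.00.
After tax at 32%: net income = $3,379,300.00 × 0.68 = $2,297,924.00.
EPS = $2,297,924.00 ÷ 184,000 = $12.49.

$12.49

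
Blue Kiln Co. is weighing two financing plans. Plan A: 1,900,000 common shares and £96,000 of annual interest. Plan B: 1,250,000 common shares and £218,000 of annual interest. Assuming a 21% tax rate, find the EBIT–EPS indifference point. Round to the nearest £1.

Set EPS_A = EPS_B: (EBIT − £96,000)(1 − 0.21) ÷ 1,900,000 = (EBIT − £218,000)(1 − 0.21) ÷ 1,250,000.
Cancelling (1 − t) and cross-multiplying: 1,250,000·(EBIT − 96,000) = 1,900,000·(EBIT − 218,000).
Solving, EBIT = (218,000·1,900,000 − 96,000·1,250,000) / (1,900,000 − 1,250,000) = 294,200,000,000 / 650,000 = 452,615.38.

£452,615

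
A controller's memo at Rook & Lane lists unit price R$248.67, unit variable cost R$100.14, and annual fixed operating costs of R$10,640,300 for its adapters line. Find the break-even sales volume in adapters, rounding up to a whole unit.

Each unit contributes R$248.67 − R$100.14 = R$148.53.
Break-even Q = R$10,640,300 / R$148.53 = 71,637.38 → 71,638 adapters.

71,638 adapters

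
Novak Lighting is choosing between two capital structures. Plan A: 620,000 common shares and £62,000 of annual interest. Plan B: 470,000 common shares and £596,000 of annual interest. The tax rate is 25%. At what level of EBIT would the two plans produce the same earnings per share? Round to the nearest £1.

At indifference, (EBIT − 62,000)(1 − t)/620,000 = (EBIT − 596,000)(1 − t)/470,000.
Cancelling (1 − t) and cross-multiplying: 470,000·(EBIT − 62,000) = 620,000·(EBIT − 596,000).
Solving, EBIT = (596,000·620,000 − 62,000·470,000) / (620,000 − 470,000) = 340,380,000,000 / 150,000 = 2,269,200.00.

£2,269,200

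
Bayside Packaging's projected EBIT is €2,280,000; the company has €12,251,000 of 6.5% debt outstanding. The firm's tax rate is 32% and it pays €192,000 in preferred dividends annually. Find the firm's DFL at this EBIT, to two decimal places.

1.90

Interest = €796,315.00.
Pre-tax preferred-dividend burden = €192,000 ÷ (1 − 0.32) = €282,352.94.
DFL = EBIT ÷ [EBIT − I − D_p/(1−t)] = €2,280,000 ÷ [€2,280,000 − €796,315.00 − €282,352.94] = €2,280,000 ÷ €1,201,332.06 = 1.8979.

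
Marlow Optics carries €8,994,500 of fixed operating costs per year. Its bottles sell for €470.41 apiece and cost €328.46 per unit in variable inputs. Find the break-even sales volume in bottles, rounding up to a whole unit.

63,364 bottles

Each unit contributes €470.41 − €328.46 = €141.95.
Break-even Q = €8,994,500 / €141.95 = 63,363.86 → 63,364 bottles.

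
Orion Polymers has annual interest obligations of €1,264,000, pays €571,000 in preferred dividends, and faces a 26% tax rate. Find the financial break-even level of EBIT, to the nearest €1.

€2,035,622

Preferred dividends are paid after tax, so their pre-tax equivalent is €571,000 ÷ (1 − 0.26) = €771,621.62.
Financial break-even EBIT = interest + D_p ÷ (1 − t) = €1,264,000 + €771,621.62 = €2,035,621.62.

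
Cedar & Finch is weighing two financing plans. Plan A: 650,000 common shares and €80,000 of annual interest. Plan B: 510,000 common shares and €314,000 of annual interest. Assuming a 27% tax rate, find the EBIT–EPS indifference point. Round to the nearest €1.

€1,166,429

At indifference, (EBIT − 80,000)(1 − t)/650,000 = (EBIT − 314,000)(1 − t)/510,000.
The (1 − t) factor cancels: (EBIT − 80,000) × 510,000 = (EBIT − 314,000) × 650,000.
EBIT × (650,000 − 510,000) = 314,000 × 650,000 − 80,000 × 510,000 = 163,300,000,000, so EBIT = 163,300,000,000 ÷ 140,000 = 1,166,428.57.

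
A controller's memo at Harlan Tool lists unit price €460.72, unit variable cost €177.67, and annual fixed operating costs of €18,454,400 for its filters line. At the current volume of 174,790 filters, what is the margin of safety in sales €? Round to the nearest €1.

Contribution margin per unit = €460.72 − €177.67 = €283.05. Break-even units = €18,454,400 ÷ €283.05 = 65,198.37; break-even revenue = 65,198.37 × €460.72 = €30,038,195.26.
Actual sales revenue = 174,790 × €460.72 = €80,529,248.80.
Margin of safety = €80,529,248.80 − €30,038,195.26 = €50,491,054.

€50,491,054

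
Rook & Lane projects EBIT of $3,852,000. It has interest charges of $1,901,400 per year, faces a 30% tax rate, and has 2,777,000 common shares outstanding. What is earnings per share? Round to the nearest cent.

Pre-tax income = $3,852,000 − $1,901,400.00 = $1,950,600.00.
After tax at 30%: net income = $1,950,600.00 × 0.70 = $1,365,420.00.
EPS = $1,365,420.00 ÷ 2,777,000 = $0.49.

$0.49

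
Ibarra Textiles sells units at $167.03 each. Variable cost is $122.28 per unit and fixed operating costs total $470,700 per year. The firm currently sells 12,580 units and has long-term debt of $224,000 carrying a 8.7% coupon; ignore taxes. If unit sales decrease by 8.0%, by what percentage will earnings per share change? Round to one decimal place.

-61.9%

At 12,580 units, contribution = 12,580 × $44.75 = $562,955.00.
Subtracting fixed costs: EBIT = $562,955.00 − $470,700 = $92,255.00.
Interest = $19,488.00, so EBIT − I = $72,767.00.
Degree of combined leverage = contribution ÷ (EBIT − I) = $562,955.00 ÷ $72,767.00 = 7.7364.
EPS therefore changes by 7.7364 × (-8.0%) = -61.9%.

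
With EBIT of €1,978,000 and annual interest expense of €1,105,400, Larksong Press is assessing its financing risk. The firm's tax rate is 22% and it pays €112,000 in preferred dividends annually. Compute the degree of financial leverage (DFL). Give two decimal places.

2.71

Annual interest charges come to €1,105,400.00.
Preferred dividends grossed up pre-tax: €112,000 / (1 − 0.22) = €143,589.74.
DFL = EBIT ÷ [EBIT − I − D_p/(1−t)] = €1,978,000 ÷ [€1,978,000 − €1,105,400.00 − €143,589.74] = €1,978,000 ÷ €729,010.26 = 2.7133.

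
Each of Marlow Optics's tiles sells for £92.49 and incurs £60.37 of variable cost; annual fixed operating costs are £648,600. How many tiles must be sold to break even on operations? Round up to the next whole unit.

Contribution margin per unit = £92.49 − £60.37 = £32.12.
Units to break even: £648,600 ÷ £32.12 = 20,193.03, rounded up to 20,194.

20,194 tiles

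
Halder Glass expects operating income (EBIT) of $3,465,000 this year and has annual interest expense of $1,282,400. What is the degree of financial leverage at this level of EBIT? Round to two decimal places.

1.59

Annual interest charges come to $1,282,400.00.
DFL = EBIT ÷ (EBIT − I) = $3,465,000 ÷ ($3,465,000 − $1,282,400.00) = $3,465,000 ÷ $2,182,600.00 = 1.5876.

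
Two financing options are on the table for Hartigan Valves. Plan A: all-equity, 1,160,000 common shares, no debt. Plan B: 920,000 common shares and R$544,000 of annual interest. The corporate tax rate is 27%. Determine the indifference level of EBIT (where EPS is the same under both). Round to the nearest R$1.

At indifference, (EBIT − 0)(1 − t)/1,160,000 = (EBIT − 544,000)(1 − t)/920,000.
The (1 − t) factor cancels: (EBIT − 0) × 920,000 = (EBIT − 544,000) × 1,160,000.
EBIT × (1,160,000 − 920,000) = 544,000 × 1,160,000 − 0 × 920,000 = 631,040,000,000, so EBIT = 631,040,000,000 ÷ 240,000 = 2,629,333.33.

R$2,629,333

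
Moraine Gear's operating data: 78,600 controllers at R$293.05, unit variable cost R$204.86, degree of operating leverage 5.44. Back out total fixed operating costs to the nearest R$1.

R$5,657,518

At 78,600 units, contribution = 78,600 × R$88.19 = R$6,931,734.00.
Since DOL = CM ÷ EBIT, EBIT = R$6,931,734.00 ÷ 5.44 = R$1,274,215.81.
And FC = contribution − EBIT = R$6,931,734.00 − R$1,274,215.81 = R$5,657,518.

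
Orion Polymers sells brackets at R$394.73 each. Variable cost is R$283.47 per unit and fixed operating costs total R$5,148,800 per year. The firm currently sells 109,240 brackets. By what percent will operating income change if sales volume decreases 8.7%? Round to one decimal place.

Total contribution margin = 109,240 × R$111.26 = R$12,154,042.40.
EBIT = R$12,154,042.40 − R$5,148,800 = R$7,005,242.40.
So DOL = total CM / EBIT = R$12,154,042.40 / R$7,005,242.40 = 1.7350.
%ΔEBIT = DOL × %ΔSales = 1.7350 × -8.7% = -15.1%.

-15.1%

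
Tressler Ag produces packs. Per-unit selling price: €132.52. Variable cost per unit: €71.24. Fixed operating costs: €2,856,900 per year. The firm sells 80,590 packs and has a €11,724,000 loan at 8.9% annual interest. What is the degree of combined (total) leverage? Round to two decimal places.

At 80,590 units, contribution = 80,590 × €61.28 = €4,938,555.20.
Operating income = contribution − fixed costs = €4,938,555.20 − €2,856,900 = €2,081,655.20. Interest = €1,043,436.00, so EBIT − I = €1,038,219.20.
Degree of total leverage = total CM / (EBIT − interest) = €4,938,555.20 / €1,038,219.20 = 4.7568.

4.76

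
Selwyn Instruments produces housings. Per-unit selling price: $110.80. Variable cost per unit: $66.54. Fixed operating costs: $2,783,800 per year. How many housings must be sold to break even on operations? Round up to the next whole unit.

62,897 housings

Each unit contributes $110.80 − $66.54 = $44.26.
Break-even Q = $2,783,800 / $44.26 = 62,896.52 → 62,897 housings.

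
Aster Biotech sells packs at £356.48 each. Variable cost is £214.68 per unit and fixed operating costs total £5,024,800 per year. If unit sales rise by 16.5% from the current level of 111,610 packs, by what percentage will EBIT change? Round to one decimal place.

+24.2%

At 111,610 units, contribution = 111,610 × £141.80 = £15,826,298.00.
Subtracting fixed costs: EBIT = £15,826,298.00 − £5,024,800 = £10,801,498.00.
So DOL = total CM / EBIT = £15,826,298.00 / £10,801,498.00 = 1.4652.
Operating income changes by 1.4652 × +16.5% = +24.2%.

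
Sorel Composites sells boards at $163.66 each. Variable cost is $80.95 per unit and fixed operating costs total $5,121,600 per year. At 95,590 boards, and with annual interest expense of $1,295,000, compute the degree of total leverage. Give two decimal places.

At 95,590 units, contribution = 95,590 × $82.71 = $7,906,248.90.
EBIT = $7,906,248.90 − $5,121,600 = $2,784,648.90. Interest = $1,295,000.00, so EBIT − I = $1,489,648.90.
DCL = contribution ÷ (EBIT − I) = $7,906,248.90 ÷ $1,489,648.90 = 5.3075.

5.31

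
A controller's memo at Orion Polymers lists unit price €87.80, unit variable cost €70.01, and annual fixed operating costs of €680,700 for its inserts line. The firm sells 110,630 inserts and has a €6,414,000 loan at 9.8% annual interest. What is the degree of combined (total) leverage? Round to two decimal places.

2.99

Total contribution margin = 110,630 × €17.79 = €1,968,107.70.
EBIT = €1,968,107.70 − €680,700 = €1,287,407.70. Interest = €628,572.00, so EBIT − I = €658,835.70.
DCL = contribution ÷ (EBIT − I) = €1,968,107.70 ÷ €658,835.70 = 2.9873.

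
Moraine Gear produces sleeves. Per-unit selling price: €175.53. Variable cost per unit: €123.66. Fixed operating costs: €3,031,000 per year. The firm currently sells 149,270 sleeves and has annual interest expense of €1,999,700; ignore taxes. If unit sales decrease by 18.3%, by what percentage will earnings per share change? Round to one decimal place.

-52.2%

Contribution at this volume is 149,270 × €51.87 = €7,742,634.90.
EBIT = €7,742,634.90 − €3,031,000 = €4,711,634.90.
Interest = €1,999,700.00, so EBIT − I = €2,711,934.90.
Degree of combined leverage = contribution ÷ (EBIT − I) = €7,742,634.90 ÷ €2,711,934.90 = 2.8550.
EPS therefore changes by 2.8550 × (-18.3%) = -52.2%.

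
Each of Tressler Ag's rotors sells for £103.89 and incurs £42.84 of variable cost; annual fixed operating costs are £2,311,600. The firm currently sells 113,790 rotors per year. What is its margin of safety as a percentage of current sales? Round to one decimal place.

66.7%

Contribution margin per unit = £103.89 − £42.84 = £61.05. Break-even units = £2,311,600 ÷ £61.05 = 37,864.05; break-even revenue = 37,864.05 × £103.89 = £3,933,695.72.
Actual sales revenue = 113,790 × £103.89 = £11,821,643.10.
Margin of safety = (£11,821,643.10 − £3,933,695.72) ÷ £11,821,643.10 = 66.7%.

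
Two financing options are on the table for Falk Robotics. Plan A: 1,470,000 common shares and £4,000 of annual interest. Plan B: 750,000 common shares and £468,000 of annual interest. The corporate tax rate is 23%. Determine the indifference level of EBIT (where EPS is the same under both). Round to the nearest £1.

£951,333

Set EPS_A = EPS_B: (EBIT − £4,000)(1 − 0.23) ÷ 1,470,000 = (EBIT − £468,000)(1 − 0.23) ÷ 750,000.
Cancelling (1 − t) and cross-multiplying: 750,000·(EBIT − 4,000) = 1,470,000·(EBIT − 468,000).
EBIT × (1,470,000 − 750,000) = 468,000 × 1,470,000 − 4,000 × 750,000 = 684,960,000,000, so EBIT = 684,960,000,000 ÷ 720,000 = 951,333.33.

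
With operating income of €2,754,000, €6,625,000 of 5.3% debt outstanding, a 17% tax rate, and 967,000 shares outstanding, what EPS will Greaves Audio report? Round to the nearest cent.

Pre-tax income = €2,754,000 − €351,125.00 = €2,402,875.00.
Net income = €2,402,875.00 × (1 − 0.17) = €1,994,386.25.
Per share: €1,994,386.25 / 967,000 shares = €2.06.

€2.06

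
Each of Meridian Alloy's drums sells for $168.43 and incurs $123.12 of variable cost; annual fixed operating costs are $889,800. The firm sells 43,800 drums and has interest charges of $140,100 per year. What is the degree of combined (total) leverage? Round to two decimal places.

2.08

Total contribution margin = 43,800 × $45.31 = $1,984,578.00.
Operating income = contribution − fixed costs = $1,984,578.00 − $889,800 = $1,094,778.00. Interest = $140,100.00, so EBIT − I = $954,678.00.
Degree of total leverage = total CM / (EBIT − interest) = $1,984,578.00 / $954,678.00 = 2.0788.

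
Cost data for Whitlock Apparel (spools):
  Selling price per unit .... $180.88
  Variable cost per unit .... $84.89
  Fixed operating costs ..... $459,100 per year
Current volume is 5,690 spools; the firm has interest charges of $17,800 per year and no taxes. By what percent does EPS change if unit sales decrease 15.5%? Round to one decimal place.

-122.2%

Total contribution margin = 5,690 × $95.99 = $546,183.10.
Operating income = contribution − fixed costs = $546,183.10 − $459,100 = $87,083.10.
After interest of $17,800.00, pre-tax earnings = $69,283.10.
Degree of combined leverage = contribution ÷ (EBIT − I) = $546,183.10 ÷ $69,283.10 = 7.8834.
%ΔEPS = DCL × %ΔSales = 7.8834 × -15.5% = -122.2%.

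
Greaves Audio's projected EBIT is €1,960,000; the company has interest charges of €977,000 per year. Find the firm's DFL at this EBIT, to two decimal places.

1.99

Annual interest charges come to €977,000.00.
DFL = EBIT ÷ (EBIT − I) = €1,960,000 ÷ (€1,960,000 − €977,000.00) = €1,960,000 ÷ €983,000.00 = 1.9939.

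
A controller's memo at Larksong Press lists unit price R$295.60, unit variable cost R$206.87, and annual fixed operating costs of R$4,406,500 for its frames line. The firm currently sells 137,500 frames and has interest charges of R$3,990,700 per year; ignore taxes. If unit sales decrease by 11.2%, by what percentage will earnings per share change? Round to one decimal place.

-35.9%

Total contribution margin = 137,500 × R$88.73 = R$12,200,375.00.
Subtracting fixed costs: EBIT = R$12,200,375.00 − R$4,406,500 = R$7,793,875.00.
After interest of R$3,990,700.00, pre-tax earnings = R$3,803,175.00.
DCL = total CM / (EBIT − I) = R$12,200,375.00 / R$3,803,175.00 = 3.2079.
%ΔEPS = DCL × %ΔSales = 3.2079 × -11.2% = -35.9%.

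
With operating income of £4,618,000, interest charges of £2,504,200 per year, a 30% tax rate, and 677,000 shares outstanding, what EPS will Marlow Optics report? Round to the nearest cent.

Pre-tax income = £4,618,000 − £2,504,200.00 = £2,113,800.00.
Net income = £2,113,800.00 × (1 − 0.30) = £1,479,660.00.
Per share: £1,479,660.00 / 677,000 shares = £2.19.

£2.19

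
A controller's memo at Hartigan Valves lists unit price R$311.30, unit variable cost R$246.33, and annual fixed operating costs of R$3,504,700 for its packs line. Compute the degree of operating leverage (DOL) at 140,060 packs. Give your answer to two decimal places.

1.63

At 140,060 units, contribution = 140,060 × R$64.97 = R$9,099,698.20.
Operating income = contribution − fixed costs = R$9,099,698.20 − R$3,504,700 = R$5,594,998.20.
So DOL = total CM / EBIT = R$9,099,698.20 / R$5,594,998.20 = 1.6264.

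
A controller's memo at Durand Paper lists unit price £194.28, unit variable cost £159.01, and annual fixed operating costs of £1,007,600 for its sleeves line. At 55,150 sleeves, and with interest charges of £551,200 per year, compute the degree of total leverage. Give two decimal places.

At 55,150 units, contribution = 55,150 × £35.27 = £1,945,140.50.
Subtracting fixed costs: EBIT = £1,945,140.50 − £1,007,600 = £937,540.50. Interest = £551,200.00.
DOL = £1,945,140.50 ÷ £937,540.50 = 2.0747; DFL = £937,540.50 ÷ £386,340.50 = 2.4267.
Combined leverage = 2.0747 × 2.4267 = 5.0347.

5.03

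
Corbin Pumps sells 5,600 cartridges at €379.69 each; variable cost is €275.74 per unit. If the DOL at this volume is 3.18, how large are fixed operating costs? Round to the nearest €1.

€399,063

Contribution at this volume is 5,600 × €103.95 = €582,120.00.
DOL = contribution / EBIT, so EBIT = €582,120.00 / 3.18 = €183,056.60.
And FC = contribution − EBIT = €582,120.00 − €183,056.60 = €399,063.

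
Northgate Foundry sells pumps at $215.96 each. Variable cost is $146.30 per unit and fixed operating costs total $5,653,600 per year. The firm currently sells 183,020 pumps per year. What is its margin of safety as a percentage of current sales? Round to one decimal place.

55.7%

Each unit contributes $215.96 − $146.30 = $69.66. Break-even units = $5,653,600 ÷ $69.66 = 81,159.92; break-even revenue = 81,159.92 × $215.96 = $17,527,296.24.
Current sales = 183,020 × $215.96 = $39,524,999.20.
Margin of safety = ($39,524,999.20 − $17,527,296.24) ÷ $39,524,999.20 = 55.7%.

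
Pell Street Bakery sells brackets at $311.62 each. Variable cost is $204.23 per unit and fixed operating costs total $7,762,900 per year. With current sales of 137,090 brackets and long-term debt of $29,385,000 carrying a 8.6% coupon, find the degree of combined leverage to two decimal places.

3.32

At 137,090 units, contribution = 137,090 × $107.39 = $14,722,095.10.
Operating income = contribution − fixed costs = $14,722,095.10 − $7,762,900 = $6,959,195.10. Interest = $2,527,110.00.
DOL = $14,722,095.10 ÷ $6,959,195.10 = 2.1155; DFL = $6,959,195.10 ÷ $4,432,085.10 = 1.5702.
DCL = DOL × DFL = 2.1155 × 1.5702 = 3.3218.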